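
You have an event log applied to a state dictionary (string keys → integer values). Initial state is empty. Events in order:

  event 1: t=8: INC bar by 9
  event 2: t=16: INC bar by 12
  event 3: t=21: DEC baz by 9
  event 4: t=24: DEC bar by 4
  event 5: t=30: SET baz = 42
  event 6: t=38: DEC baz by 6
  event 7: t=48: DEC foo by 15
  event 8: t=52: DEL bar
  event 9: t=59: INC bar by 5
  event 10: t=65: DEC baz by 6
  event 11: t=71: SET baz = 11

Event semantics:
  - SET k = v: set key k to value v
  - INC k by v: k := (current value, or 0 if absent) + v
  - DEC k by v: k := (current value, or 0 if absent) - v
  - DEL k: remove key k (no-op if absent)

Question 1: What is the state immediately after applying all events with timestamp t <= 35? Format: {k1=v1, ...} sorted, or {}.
Answer: {bar=17, baz=42}

Derivation:
Apply events with t <= 35 (5 events):
  after event 1 (t=8: INC bar by 9): {bar=9}
  after event 2 (t=16: INC bar by 12): {bar=21}
  after event 3 (t=21: DEC baz by 9): {bar=21, baz=-9}
  after event 4 (t=24: DEC bar by 4): {bar=17, baz=-9}
  after event 5 (t=30: SET baz = 42): {bar=17, baz=42}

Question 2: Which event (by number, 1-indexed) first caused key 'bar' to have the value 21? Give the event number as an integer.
Answer: 2

Derivation:
Looking for first event where bar becomes 21:
  event 1: bar = 9
  event 2: bar 9 -> 21  <-- first match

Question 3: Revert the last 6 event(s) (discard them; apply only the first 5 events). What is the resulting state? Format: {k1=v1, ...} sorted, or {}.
Answer: {bar=17, baz=42}

Derivation:
Keep first 5 events (discard last 6):
  after event 1 (t=8: INC bar by 9): {bar=9}
  after event 2 (t=16: INC bar by 12): {bar=21}
  after event 3 (t=21: DEC baz by 9): {bar=21, baz=-9}
  after event 4 (t=24: DEC bar by 4): {bar=17, baz=-9}
  after event 5 (t=30: SET baz = 42): {bar=17, baz=42}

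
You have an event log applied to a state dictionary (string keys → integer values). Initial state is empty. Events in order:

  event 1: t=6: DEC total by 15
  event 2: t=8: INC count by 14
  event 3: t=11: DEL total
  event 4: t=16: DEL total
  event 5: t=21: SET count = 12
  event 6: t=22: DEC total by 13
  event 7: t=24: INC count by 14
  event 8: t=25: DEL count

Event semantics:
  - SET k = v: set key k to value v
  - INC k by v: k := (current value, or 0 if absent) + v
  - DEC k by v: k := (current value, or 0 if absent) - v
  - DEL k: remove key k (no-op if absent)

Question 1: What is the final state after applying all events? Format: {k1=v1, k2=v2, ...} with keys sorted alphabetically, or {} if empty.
  after event 1 (t=6: DEC total by 15): {total=-15}
  after event 2 (t=8: INC count by 14): {count=14, total=-15}
  after event 3 (t=11: DEL total): {count=14}
  after event 4 (t=16: DEL total): {count=14}
  after event 5 (t=21: SET count = 12): {count=12}
  after event 6 (t=22: DEC total by 13): {count=12, total=-13}
  after event 7 (t=24: INC count by 14): {count=26, total=-13}
  after event 8 (t=25: DEL count): {total=-13}

Answer: {total=-13}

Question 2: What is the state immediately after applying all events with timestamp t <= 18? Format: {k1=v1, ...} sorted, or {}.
Apply events with t <= 18 (4 events):
  after event 1 (t=6: DEC total by 15): {total=-15}
  after event 2 (t=8: INC count by 14): {count=14, total=-15}
  after event 3 (t=11: DEL total): {count=14}
  after event 4 (t=16: DEL total): {count=14}

Answer: {count=14}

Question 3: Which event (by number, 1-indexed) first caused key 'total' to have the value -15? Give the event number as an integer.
Answer: 1

Derivation:
Looking for first event where total becomes -15:
  event 1: total (absent) -> -15  <-- first match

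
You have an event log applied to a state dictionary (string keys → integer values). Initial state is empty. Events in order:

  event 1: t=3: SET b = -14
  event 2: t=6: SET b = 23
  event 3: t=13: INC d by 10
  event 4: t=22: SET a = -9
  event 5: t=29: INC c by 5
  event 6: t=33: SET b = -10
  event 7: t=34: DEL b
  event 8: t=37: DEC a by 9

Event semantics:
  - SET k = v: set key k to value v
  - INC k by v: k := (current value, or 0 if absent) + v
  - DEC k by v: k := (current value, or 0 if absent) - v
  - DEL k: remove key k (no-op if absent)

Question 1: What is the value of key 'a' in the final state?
Answer: -18

Derivation:
Track key 'a' through all 8 events:
  event 1 (t=3: SET b = -14): a unchanged
  event 2 (t=6: SET b = 23): a unchanged
  event 3 (t=13: INC d by 10): a unchanged
  event 4 (t=22: SET a = -9): a (absent) -> -9
  event 5 (t=29: INC c by 5): a unchanged
  event 6 (t=33: SET b = -10): a unchanged
  event 7 (t=34: DEL b): a unchanged
  event 8 (t=37: DEC a by 9): a -9 -> -18
Final: a = -18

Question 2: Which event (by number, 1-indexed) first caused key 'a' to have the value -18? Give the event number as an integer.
Looking for first event where a becomes -18:
  event 4: a = -9
  event 5: a = -9
  event 6: a = -9
  event 7: a = -9
  event 8: a -9 -> -18  <-- first match

Answer: 8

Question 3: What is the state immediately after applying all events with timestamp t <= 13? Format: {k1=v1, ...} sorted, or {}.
Apply events with t <= 13 (3 events):
  after event 1 (t=3: SET b = -14): {b=-14}
  after event 2 (t=6: SET b = 23): {b=23}
  after event 3 (t=13: INC d by 10): {b=23, d=10}

Answer: {b=23, d=10}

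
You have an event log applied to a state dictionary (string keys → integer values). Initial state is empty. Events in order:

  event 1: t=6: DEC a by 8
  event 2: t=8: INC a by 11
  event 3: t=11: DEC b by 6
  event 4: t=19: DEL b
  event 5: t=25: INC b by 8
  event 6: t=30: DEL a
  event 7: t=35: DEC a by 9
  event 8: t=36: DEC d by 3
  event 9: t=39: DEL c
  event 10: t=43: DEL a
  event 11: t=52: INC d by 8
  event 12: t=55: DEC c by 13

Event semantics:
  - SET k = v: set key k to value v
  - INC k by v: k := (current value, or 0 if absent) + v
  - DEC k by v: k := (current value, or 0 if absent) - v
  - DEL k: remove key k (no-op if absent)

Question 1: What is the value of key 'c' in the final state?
Answer: -13

Derivation:
Track key 'c' through all 12 events:
  event 1 (t=6: DEC a by 8): c unchanged
  event 2 (t=8: INC a by 11): c unchanged
  event 3 (t=11: DEC b by 6): c unchanged
  event 4 (t=19: DEL b): c unchanged
  event 5 (t=25: INC b by 8): c unchanged
  event 6 (t=30: DEL a): c unchanged
  event 7 (t=35: DEC a by 9): c unchanged
  event 8 (t=36: DEC d by 3): c unchanged
  event 9 (t=39: DEL c): c (absent) -> (absent)
  event 10 (t=43: DEL a): c unchanged
  event 11 (t=52: INC d by 8): c unchanged
  event 12 (t=55: DEC c by 13): c (absent) -> -13
Final: c = -13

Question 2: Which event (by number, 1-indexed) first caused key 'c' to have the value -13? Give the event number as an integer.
Answer: 12

Derivation:
Looking for first event where c becomes -13:
  event 12: c (absent) -> -13  <-- first match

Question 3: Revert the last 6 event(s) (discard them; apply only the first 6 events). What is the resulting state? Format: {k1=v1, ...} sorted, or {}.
Answer: {b=8}

Derivation:
Keep first 6 events (discard last 6):
  after event 1 (t=6: DEC a by 8): {a=-8}
  after event 2 (t=8: INC a by 11): {a=3}
  after event 3 (t=11: DEC b by 6): {a=3, b=-6}
  after event 4 (t=19: DEL b): {a=3}
  after event 5 (t=25: INC b by 8): {a=3, b=8}
  after event 6 (t=30: DEL a): {b=8}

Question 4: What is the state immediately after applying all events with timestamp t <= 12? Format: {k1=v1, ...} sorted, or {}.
Apply events with t <= 12 (3 events):
  after event 1 (t=6: DEC a by 8): {a=-8}
  after event 2 (t=8: INC a by 11): {a=3}
  after event 3 (t=11: DEC b by 6): {a=3, b=-6}

Answer: {a=3, b=-6}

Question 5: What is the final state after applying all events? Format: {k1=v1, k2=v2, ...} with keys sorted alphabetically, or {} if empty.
Answer: {b=8, c=-13, d=5}

Derivation:
  after event 1 (t=6: DEC a by 8): {a=-8}
  after event 2 (t=8: INC a by 11): {a=3}
  after event 3 (t=11: DEC b by 6): {a=3, b=-6}
  after event 4 (t=19: DEL b): {a=3}
  after event 5 (t=25: INC b by 8): {a=3, b=8}
  after event 6 (t=30: DEL a): {b=8}
  after event 7 (t=35: DEC a by 9): {a=-9, b=8}
  after event 8 (t=36: DEC d by 3): {a=-9, b=8, d=-3}
  after event 9 (t=39: DEL c): {a=-9, b=8, d=-3}
  after event 10 (t=43: DEL a): {b=8, d=-3}
  after event 11 (t=52: INC d by 8): {b=8, d=5}
  after event 12 (t=55: DEC c by 13): {b=8, c=-13, d=5}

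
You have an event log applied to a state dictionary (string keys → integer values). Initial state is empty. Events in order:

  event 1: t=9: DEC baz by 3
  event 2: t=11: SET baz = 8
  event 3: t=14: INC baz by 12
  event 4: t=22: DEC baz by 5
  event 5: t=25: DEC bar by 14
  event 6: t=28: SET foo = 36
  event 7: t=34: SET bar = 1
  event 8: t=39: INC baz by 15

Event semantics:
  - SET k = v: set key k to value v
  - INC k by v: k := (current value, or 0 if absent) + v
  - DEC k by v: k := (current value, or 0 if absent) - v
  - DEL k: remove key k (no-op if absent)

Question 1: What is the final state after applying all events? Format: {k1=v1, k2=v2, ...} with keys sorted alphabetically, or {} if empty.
Answer: {bar=1, baz=30, foo=36}

Derivation:
  after event 1 (t=9: DEC baz by 3): {baz=-3}
  after event 2 (t=11: SET baz = 8): {baz=8}
  after event 3 (t=14: INC baz by 12): {baz=20}
  after event 4 (t=22: DEC baz by 5): {baz=15}
  after event 5 (t=25: DEC bar by 14): {bar=-14, baz=15}
  after event 6 (t=28: SET foo = 36): {bar=-14, baz=15, foo=36}
  after event 7 (t=34: SET bar = 1): {bar=1, baz=15, foo=36}
  after event 8 (t=39: INC baz by 15): {bar=1, baz=30, foo=36}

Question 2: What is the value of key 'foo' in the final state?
Answer: 36

Derivation:
Track key 'foo' through all 8 events:
  event 1 (t=9: DEC baz by 3): foo unchanged
  event 2 (t=11: SET baz = 8): foo unchanged
  event 3 (t=14: INC baz by 12): foo unchanged
  event 4 (t=22: DEC baz by 5): foo unchanged
  event 5 (t=25: DEC bar by 14): foo unchanged
  event 6 (t=28: SET foo = 36): foo (absent) -> 36
  event 7 (t=34: SET bar = 1): foo unchanged
  event 8 (t=39: INC baz by 15): foo unchanged
Final: foo = 36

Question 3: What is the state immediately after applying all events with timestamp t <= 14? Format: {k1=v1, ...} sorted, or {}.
Answer: {baz=20}

Derivation:
Apply events with t <= 14 (3 events):
  after event 1 (t=9: DEC baz by 3): {baz=-3}
  after event 2 (t=11: SET baz = 8): {baz=8}
  after event 3 (t=14: INC baz by 12): {baz=20}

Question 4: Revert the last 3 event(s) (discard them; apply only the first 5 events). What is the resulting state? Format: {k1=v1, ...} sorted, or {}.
Answer: {bar=-14, baz=15}

Derivation:
Keep first 5 events (discard last 3):
  after event 1 (t=9: DEC baz by 3): {baz=-3}
  after event 2 (t=11: SET baz = 8): {baz=8}
  after event 3 (t=14: INC baz by 12): {baz=20}
  after event 4 (t=22: DEC baz by 5): {baz=15}
  after event 5 (t=25: DEC bar by 14): {bar=-14, baz=15}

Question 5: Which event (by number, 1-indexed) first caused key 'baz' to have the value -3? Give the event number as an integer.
Looking for first event where baz becomes -3:
  event 1: baz (absent) -> -3  <-- first match

Answer: 1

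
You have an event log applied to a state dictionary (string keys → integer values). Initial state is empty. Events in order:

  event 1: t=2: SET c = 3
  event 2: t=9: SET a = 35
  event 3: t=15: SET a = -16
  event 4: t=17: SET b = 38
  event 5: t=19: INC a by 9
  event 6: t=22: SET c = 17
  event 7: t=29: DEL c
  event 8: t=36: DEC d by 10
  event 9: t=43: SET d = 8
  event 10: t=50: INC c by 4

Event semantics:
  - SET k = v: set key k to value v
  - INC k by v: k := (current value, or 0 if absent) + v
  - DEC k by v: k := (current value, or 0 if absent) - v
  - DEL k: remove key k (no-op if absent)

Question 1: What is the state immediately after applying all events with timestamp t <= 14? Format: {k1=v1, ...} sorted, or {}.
Apply events with t <= 14 (2 events):
  after event 1 (t=2: SET c = 3): {c=3}
  after event 2 (t=9: SET a = 35): {a=35, c=3}

Answer: {a=35, c=3}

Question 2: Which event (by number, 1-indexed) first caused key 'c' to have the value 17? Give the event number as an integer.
Looking for first event where c becomes 17:
  event 1: c = 3
  event 2: c = 3
  event 3: c = 3
  event 4: c = 3
  event 5: c = 3
  event 6: c 3 -> 17  <-- first match

Answer: 6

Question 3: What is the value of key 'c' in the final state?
Answer: 4

Derivation:
Track key 'c' through all 10 events:
  event 1 (t=2: SET c = 3): c (absent) -> 3
  event 2 (t=9: SET a = 35): c unchanged
  event 3 (t=15: SET a = -16): c unchanged
  event 4 (t=17: SET b = 38): c unchanged
  event 5 (t=19: INC a by 9): c unchanged
  event 6 (t=22: SET c = 17): c 3 -> 17
  event 7 (t=29: DEL c): c 17 -> (absent)
  event 8 (t=36: DEC d by 10): c unchanged
  event 9 (t=43: SET d = 8): c unchanged
  event 10 (t=50: INC c by 4): c (absent) -> 4
Final: c = 4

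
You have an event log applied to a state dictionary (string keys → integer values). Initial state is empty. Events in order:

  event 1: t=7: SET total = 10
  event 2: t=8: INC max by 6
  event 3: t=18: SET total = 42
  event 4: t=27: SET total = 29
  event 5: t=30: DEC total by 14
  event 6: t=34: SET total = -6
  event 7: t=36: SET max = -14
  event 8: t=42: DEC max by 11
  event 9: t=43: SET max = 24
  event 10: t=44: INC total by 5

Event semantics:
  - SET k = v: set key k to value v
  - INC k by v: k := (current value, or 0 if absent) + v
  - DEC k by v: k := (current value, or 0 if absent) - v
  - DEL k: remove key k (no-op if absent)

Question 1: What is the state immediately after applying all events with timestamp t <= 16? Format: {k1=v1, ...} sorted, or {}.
Apply events with t <= 16 (2 events):
  after event 1 (t=7: SET total = 10): {total=10}
  after event 2 (t=8: INC max by 6): {max=6, total=10}

Answer: {max=6, total=10}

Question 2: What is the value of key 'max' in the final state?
Track key 'max' through all 10 events:
  event 1 (t=7: SET total = 10): max unchanged
  event 2 (t=8: INC max by 6): max (absent) -> 6
  event 3 (t=18: SET total = 42): max unchanged
  event 4 (t=27: SET total = 29): max unchanged
  event 5 (t=30: DEC total by 14): max unchanged
  event 6 (t=34: SET total = -6): max unchanged
  event 7 (t=36: SET max = -14): max 6 -> -14
  event 8 (t=42: DEC max by 11): max -14 -> -25
  event 9 (t=43: SET max = 24): max -25 -> 24
  event 10 (t=44: INC total by 5): max unchanged
Final: max = 24

Answer: 24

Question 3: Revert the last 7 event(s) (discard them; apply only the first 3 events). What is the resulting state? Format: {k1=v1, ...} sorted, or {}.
Answer: {max=6, total=42}

Derivation:
Keep first 3 events (discard last 7):
  after event 1 (t=7: SET total = 10): {total=10}
  after event 2 (t=8: INC max by 6): {max=6, total=10}
  after event 3 (t=18: SET total = 42): {max=6, total=42}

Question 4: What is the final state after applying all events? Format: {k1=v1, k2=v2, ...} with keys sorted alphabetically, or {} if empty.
  after event 1 (t=7: SET total = 10): {total=10}
  after event 2 (t=8: INC max by 6): {max=6, total=10}
  after event 3 (t=18: SET total = 42): {max=6, total=42}
  after event 4 (t=27: SET total = 29): {max=6, total=29}
  after event 5 (t=30: DEC total by 14): {max=6, total=15}
  after event 6 (t=34: SET total = -6): {max=6, total=-6}
  after event 7 (t=36: SET max = -14): {max=-14, total=-6}
  after event 8 (t=42: DEC max by 11): {max=-25, total=-6}
  after event 9 (t=43: SET max = 24): {max=24, total=-6}
  after event 10 (t=44: INC total by 5): {max=24, total=-1}

Answer: {max=24, total=-1}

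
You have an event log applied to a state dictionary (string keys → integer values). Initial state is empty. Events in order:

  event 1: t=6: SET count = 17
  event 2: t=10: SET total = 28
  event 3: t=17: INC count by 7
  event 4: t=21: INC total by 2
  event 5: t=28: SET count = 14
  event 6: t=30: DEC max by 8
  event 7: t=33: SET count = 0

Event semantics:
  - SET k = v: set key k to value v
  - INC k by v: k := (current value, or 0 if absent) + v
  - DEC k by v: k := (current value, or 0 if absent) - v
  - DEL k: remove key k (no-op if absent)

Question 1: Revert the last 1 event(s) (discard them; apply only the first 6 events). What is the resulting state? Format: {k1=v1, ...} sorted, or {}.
Answer: {count=14, max=-8, total=30}

Derivation:
Keep first 6 events (discard last 1):
  after event 1 (t=6: SET count = 17): {count=17}
  after event 2 (t=10: SET total = 28): {count=17, total=28}
  after event 3 (t=17: INC count by 7): {count=24, total=28}
  after event 4 (t=21: INC total by 2): {count=24, total=30}
  after event 5 (t=28: SET count = 14): {count=14, total=30}
  after event 6 (t=30: DEC max by 8): {count=14, max=-8, total=30}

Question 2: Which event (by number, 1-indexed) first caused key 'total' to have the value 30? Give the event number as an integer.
Looking for first event where total becomes 30:
  event 2: total = 28
  event 3: total = 28
  event 4: total 28 -> 30  <-- first match

Answer: 4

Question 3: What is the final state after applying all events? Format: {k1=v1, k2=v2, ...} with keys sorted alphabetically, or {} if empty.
Answer: {count=0, max=-8, total=30}

Derivation:
  after event 1 (t=6: SET count = 17): {count=17}
  after event 2 (t=10: SET total = 28): {count=17, total=28}
  after event 3 (t=17: INC count by 7): {count=24, total=28}
  after event 4 (t=21: INC total by 2): {count=24, total=30}
  after event 5 (t=28: SET count = 14): {count=14, total=30}
  after event 6 (t=30: DEC max by 8): {count=14, max=-8, total=30}
  after event 7 (t=33: SET count = 0): {count=0, max=-8, total=30}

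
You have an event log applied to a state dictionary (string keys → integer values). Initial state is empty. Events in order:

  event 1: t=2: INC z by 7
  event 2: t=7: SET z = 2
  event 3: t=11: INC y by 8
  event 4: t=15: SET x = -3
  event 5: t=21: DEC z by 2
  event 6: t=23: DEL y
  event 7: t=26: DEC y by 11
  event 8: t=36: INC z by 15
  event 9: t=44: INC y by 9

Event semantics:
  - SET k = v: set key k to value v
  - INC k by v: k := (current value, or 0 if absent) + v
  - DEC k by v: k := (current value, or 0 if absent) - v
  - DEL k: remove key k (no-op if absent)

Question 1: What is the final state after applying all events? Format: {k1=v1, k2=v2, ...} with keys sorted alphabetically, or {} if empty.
Answer: {x=-3, y=-2, z=15}

Derivation:
  after event 1 (t=2: INC z by 7): {z=7}
  after event 2 (t=7: SET z = 2): {z=2}
  after event 3 (t=11: INC y by 8): {y=8, z=2}
  after event 4 (t=15: SET x = -3): {x=-3, y=8, z=2}
  after event 5 (t=21: DEC z by 2): {x=-3, y=8, z=0}
  after event 6 (t=23: DEL y): {x=-3, z=0}
  after event 7 (t=26: DEC y by 11): {x=-3, y=-11, z=0}
  after event 8 (t=36: INC z by 15): {x=-3, y=-11, z=15}
  after event 9 (t=44: INC y by 9): {x=-3, y=-2, z=15}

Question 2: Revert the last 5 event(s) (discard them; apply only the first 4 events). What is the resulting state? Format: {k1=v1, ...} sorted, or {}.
Keep first 4 events (discard last 5):
  after event 1 (t=2: INC z by 7): {z=7}
  after event 2 (t=7: SET z = 2): {z=2}
  after event 3 (t=11: INC y by 8): {y=8, z=2}
  after event 4 (t=15: SET x = -3): {x=-3, y=8, z=2}

Answer: {x=-3, y=8, z=2}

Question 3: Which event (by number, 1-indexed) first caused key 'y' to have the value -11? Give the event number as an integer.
Answer: 7

Derivation:
Looking for first event where y becomes -11:
  event 3: y = 8
  event 4: y = 8
  event 5: y = 8
  event 6: y = (absent)
  event 7: y (absent) -> -11  <-- first match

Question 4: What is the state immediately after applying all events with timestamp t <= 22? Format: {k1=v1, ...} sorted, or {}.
Answer: {x=-3, y=8, z=0}

Derivation:
Apply events with t <= 22 (5 events):
  after event 1 (t=2: INC z by 7): {z=7}
  after event 2 (t=7: SET z = 2): {z=2}
  after event 3 (t=11: INC y by 8): {y=8, z=2}
  after event 4 (t=15: SET x = -3): {x=-3, y=8, z=2}
  after event 5 (t=21: DEC z by 2): {x=-3, y=8, z=0}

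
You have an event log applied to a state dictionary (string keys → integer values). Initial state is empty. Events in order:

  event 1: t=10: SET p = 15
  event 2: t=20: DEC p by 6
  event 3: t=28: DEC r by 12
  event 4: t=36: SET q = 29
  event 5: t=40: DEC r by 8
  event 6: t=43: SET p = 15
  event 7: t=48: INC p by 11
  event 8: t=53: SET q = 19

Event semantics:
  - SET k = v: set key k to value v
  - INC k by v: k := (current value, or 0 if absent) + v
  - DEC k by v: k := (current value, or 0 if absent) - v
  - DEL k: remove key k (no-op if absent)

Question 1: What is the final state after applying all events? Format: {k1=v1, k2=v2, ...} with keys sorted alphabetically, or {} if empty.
  after event 1 (t=10: SET p = 15): {p=15}
  after event 2 (t=20: DEC p by 6): {p=9}
  after event 3 (t=28: DEC r by 12): {p=9, r=-12}
  after event 4 (t=36: SET q = 29): {p=9, q=29, r=-12}
  after event 5 (t=40: DEC r by 8): {p=9, q=29, r=-20}
  after event 6 (t=43: SET p = 15): {p=15, q=29, r=-20}
  after event 7 (t=48: INC p by 11): {p=26, q=29, r=-20}
  after event 8 (t=53: SET q = 19): {p=26, q=19, r=-20}

Answer: {p=26, q=19, r=-20}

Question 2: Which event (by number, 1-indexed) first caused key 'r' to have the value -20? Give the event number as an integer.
Answer: 5

Derivation:
Looking for first event where r becomes -20:
  event 3: r = -12
  event 4: r = -12
  event 5: r -12 -> -20  <-- first match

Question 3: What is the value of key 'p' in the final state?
Track key 'p' through all 8 events:
  event 1 (t=10: SET p = 15): p (absent) -> 15
  event 2 (t=20: DEC p by 6): p 15 -> 9
  event 3 (t=28: DEC r by 12): p unchanged
  event 4 (t=36: SET q = 29): p unchanged
  event 5 (t=40: DEC r by 8): p unchanged
  event 6 (t=43: SET p = 15): p 9 -> 15
  event 7 (t=48: INC p by 11): p 15 -> 26
  event 8 (t=53: SET q = 19): p unchanged
Final: p = 26

Answer: 26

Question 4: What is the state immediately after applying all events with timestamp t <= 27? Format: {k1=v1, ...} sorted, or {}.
Answer: {p=9}

Derivation:
Apply events with t <= 27 (2 events):
  after event 1 (t=10: SET p = 15): {p=15}
  after event 2 (t=20: DEC p by 6): {p=9}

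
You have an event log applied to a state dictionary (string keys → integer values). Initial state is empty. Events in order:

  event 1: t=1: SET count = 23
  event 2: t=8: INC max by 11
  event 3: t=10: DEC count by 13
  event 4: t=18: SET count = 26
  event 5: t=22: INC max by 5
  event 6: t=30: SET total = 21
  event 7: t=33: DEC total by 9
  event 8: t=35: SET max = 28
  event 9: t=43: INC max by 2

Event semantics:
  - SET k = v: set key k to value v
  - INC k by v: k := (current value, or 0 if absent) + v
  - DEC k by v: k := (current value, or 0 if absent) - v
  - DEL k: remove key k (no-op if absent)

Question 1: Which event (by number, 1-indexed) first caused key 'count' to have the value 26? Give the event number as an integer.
Looking for first event where count becomes 26:
  event 1: count = 23
  event 2: count = 23
  event 3: count = 10
  event 4: count 10 -> 26  <-- first match

Answer: 4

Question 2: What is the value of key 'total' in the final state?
Track key 'total' through all 9 events:
  event 1 (t=1: SET count = 23): total unchanged
  event 2 (t=8: INC max by 11): total unchanged
  event 3 (t=10: DEC count by 13): total unchanged
  event 4 (t=18: SET count = 26): total unchanged
  event 5 (t=22: INC max by 5): total unchanged
  event 6 (t=30: SET total = 21): total (absent) -> 21
  event 7 (t=33: DEC total by 9): total 21 -> 12
  event 8 (t=35: SET max = 28): total unchanged
  event 9 (t=43: INC max by 2): total unchanged
Final: total = 12

Answer: 12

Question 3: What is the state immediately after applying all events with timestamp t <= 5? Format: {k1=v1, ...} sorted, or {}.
Answer: {count=23}

Derivation:
Apply events with t <= 5 (1 events):
  after event 1 (t=1: SET count = 23): {count=23}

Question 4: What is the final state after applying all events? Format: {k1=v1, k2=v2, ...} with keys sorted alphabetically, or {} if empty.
  after event 1 (t=1: SET count = 23): {count=23}
  after event 2 (t=8: INC max by 11): {count=23, max=11}
  after event 3 (t=10: DEC count by 13): {count=10, max=11}
  after event 4 (t=18: SET count = 26): {count=26, max=11}
  after event 5 (t=22: INC max by 5): {count=26, max=16}
  after event 6 (t=30: SET total = 21): {count=26, max=16, total=21}
  after event 7 (t=33: DEC total by 9): {count=26, max=16, total=12}
  after event 8 (t=35: SET max = 28): {count=26, max=28, total=12}
  after event 9 (t=43: INC max by 2): {count=26, max=30, total=12}

Answer: {count=26, max=30, total=12}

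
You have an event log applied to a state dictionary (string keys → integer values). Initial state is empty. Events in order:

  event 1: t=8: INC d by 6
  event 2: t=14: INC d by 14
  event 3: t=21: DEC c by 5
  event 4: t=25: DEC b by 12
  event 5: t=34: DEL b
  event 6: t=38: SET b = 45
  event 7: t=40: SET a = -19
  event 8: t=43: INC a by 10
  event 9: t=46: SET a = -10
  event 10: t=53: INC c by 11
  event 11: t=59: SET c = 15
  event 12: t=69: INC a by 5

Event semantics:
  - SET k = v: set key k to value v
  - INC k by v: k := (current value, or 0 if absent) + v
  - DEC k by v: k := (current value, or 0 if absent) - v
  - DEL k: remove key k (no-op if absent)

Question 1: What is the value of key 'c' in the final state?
Track key 'c' through all 12 events:
  event 1 (t=8: INC d by 6): c unchanged
  event 2 (t=14: INC d by 14): c unchanged
  event 3 (t=21: DEC c by 5): c (absent) -> -5
  event 4 (t=25: DEC b by 12): c unchanged
  event 5 (t=34: DEL b): c unchanged
  event 6 (t=38: SET b = 45): c unchanged
  event 7 (t=40: SET a = -19): c unchanged
  event 8 (t=43: INC a by 10): c unchanged
  event 9 (t=46: SET a = -10): c unchanged
  event 10 (t=53: INC c by 11): c -5 -> 6
  event 11 (t=59: SET c = 15): c 6 -> 15
  event 12 (t=69: INC a by 5): c unchanged
Final: c = 15

Answer: 15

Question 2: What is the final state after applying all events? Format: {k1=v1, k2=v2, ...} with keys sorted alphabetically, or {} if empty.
  after event 1 (t=8: INC d by 6): {d=6}
  after event 2 (t=14: INC d by 14): {d=20}
  after event 3 (t=21: DEC c by 5): {c=-5, d=20}
  after event 4 (t=25: DEC b by 12): {b=-12, c=-5, d=20}
  after event 5 (t=34: DEL b): {c=-5, d=20}
  after event 6 (t=38: SET b = 45): {b=45, c=-5, d=20}
  after event 7 (t=40: SET a = -19): {a=-19, b=45, c=-5, d=20}
  after event 8 (t=43: INC a by 10): {a=-9, b=45, c=-5, d=20}
  after event 9 (t=46: SET a = -10): {a=-10, b=45, c=-5, d=20}
  after event 10 (t=53: INC c by 11): {a=-10, b=45, c=6, d=20}
  after event 11 (t=59: SET c = 15): {a=-10, b=45, c=15, d=20}
  after event 12 (t=69: INC a by 5): {a=-5, b=45, c=15, d=20}

Answer: {a=-5, b=45, c=15, d=20}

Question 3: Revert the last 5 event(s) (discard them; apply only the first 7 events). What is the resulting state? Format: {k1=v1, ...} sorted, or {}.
Answer: {a=-19, b=45, c=-5, d=20}

Derivation:
Keep first 7 events (discard last 5):
  after event 1 (t=8: INC d by 6): {d=6}
  after event 2 (t=14: INC d by 14): {d=20}
  after event 3 (t=21: DEC c by 5): {c=-5, d=20}
  after event 4 (t=25: DEC b by 12): {b=-12, c=-5, d=20}
  after event 5 (t=34: DEL b): {c=-5, d=20}
  after event 6 (t=38: SET b = 45): {b=45, c=-5, d=20}
  after event 7 (t=40: SET a = -19): {a=-19, b=45, c=-5, d=20}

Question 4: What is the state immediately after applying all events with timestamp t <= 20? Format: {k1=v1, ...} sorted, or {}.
Answer: {d=20}

Derivation:
Apply events with t <= 20 (2 events):
  after event 1 (t=8: INC d by 6): {d=6}
  after event 2 (t=14: INC d by 14): {d=20}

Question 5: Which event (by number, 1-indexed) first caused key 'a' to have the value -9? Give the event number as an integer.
Answer: 8

Derivation:
Looking for first event where a becomes -9:
  event 7: a = -19
  event 8: a -19 -> -9  <-- first match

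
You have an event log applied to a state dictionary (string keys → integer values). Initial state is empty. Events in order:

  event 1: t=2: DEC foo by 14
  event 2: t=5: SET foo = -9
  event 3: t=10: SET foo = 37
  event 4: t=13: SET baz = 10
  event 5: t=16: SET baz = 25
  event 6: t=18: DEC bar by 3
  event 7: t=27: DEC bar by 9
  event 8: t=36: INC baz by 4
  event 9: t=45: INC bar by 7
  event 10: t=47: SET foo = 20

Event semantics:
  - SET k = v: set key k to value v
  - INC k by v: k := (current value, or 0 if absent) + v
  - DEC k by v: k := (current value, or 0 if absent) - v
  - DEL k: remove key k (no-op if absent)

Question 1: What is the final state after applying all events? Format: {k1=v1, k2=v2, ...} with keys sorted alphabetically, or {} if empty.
  after event 1 (t=2: DEC foo by 14): {foo=-14}
  after event 2 (t=5: SET foo = -9): {foo=-9}
  after event 3 (t=10: SET foo = 37): {foo=37}
  after event 4 (t=13: SET baz = 10): {baz=10, foo=37}
  after event 5 (t=16: SET baz = 25): {baz=25, foo=37}
  after event 6 (t=18: DEC bar by 3): {bar=-3, baz=25, foo=37}
  after event 7 (t=27: DEC bar by 9): {bar=-12, baz=25, foo=37}
  after event 8 (t=36: INC baz by 4): {bar=-12, baz=29, foo=37}
  after event 9 (t=45: INC bar by 7): {bar=-5, baz=29, foo=37}
  after event 10 (t=47: SET foo = 20): {bar=-5, baz=29, foo=20}

Answer: {bar=-5, baz=29, foo=20}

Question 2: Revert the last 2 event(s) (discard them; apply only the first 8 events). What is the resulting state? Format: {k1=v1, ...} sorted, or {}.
Keep first 8 events (discard last 2):
  after event 1 (t=2: DEC foo by 14): {foo=-14}
  after event 2 (t=5: SET foo = -9): {foo=-9}
  after event 3 (t=10: SET foo = 37): {foo=37}
  after event 4 (t=13: SET baz = 10): {baz=10, foo=37}
  after event 5 (t=16: SET baz = 25): {baz=25, foo=37}
  after event 6 (t=18: DEC bar by 3): {bar=-3, baz=25, foo=37}
  after event 7 (t=27: DEC bar by 9): {bar=-12, baz=25, foo=37}
  after event 8 (t=36: INC baz by 4): {bar=-12, baz=29, foo=37}

Answer: {bar=-12, baz=29, foo=37}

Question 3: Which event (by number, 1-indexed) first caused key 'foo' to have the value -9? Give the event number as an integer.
Answer: 2

Derivation:
Looking for first event where foo becomes -9:
  event 1: foo = -14
  event 2: foo -14 -> -9  <-- first match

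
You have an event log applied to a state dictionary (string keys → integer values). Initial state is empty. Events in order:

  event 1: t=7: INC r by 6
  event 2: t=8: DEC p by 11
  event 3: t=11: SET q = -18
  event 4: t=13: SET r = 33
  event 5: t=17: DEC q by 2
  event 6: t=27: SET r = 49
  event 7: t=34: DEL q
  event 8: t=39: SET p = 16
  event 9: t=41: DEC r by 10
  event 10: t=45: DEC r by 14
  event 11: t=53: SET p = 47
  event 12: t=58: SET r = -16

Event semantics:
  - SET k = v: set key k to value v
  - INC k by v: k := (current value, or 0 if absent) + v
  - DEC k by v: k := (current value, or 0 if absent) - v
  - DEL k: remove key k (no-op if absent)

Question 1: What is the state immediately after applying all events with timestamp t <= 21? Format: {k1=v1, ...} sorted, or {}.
Apply events with t <= 21 (5 events):
  after event 1 (t=7: INC r by 6): {r=6}
  after event 2 (t=8: DEC p by 11): {p=-11, r=6}
  after event 3 (t=11: SET q = -18): {p=-11, q=-18, r=6}
  after event 4 (t=13: SET r = 33): {p=-11, q=-18, r=33}
  after event 5 (t=17: DEC q by 2): {p=-11, q=-20, r=33}

Answer: {p=-11, q=-20, r=33}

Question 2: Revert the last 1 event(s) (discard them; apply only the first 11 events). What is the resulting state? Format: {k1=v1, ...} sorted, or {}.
Answer: {p=47, r=25}

Derivation:
Keep first 11 events (discard last 1):
  after event 1 (t=7: INC r by 6): {r=6}
  after event 2 (t=8: DEC p by 11): {p=-11, r=6}
  after event 3 (t=11: SET q = -18): {p=-11, q=-18, r=6}
  after event 4 (t=13: SET r = 33): {p=-11, q=-18, r=33}
  after event 5 (t=17: DEC q by 2): {p=-11, q=-20, r=33}
  after event 6 (t=27: SET r = 49): {p=-11, q=-20, r=49}
  after event 7 (t=34: DEL q): {p=-11, r=49}
  after event 8 (t=39: SET p = 16): {p=16, r=49}
  after event 9 (t=41: DEC r by 10): {p=16, r=39}
  after event 10 (t=45: DEC r by 14): {p=16, r=25}
  after event 11 (t=53: SET p = 47): {p=47, r=25}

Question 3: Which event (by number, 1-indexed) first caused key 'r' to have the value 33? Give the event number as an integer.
Answer: 4

Derivation:
Looking for first event where r becomes 33:
  event 1: r = 6
  event 2: r = 6
  event 3: r = 6
  event 4: r 6 -> 33  <-- first match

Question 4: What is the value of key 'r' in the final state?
Answer: -16

Derivation:
Track key 'r' through all 12 events:
  event 1 (t=7: INC r by 6): r (absent) -> 6
  event 2 (t=8: DEC p by 11): r unchanged
  event 3 (t=11: SET q = -18): r unchanged
  event 4 (t=13: SET r = 33): r 6 -> 33
  event 5 (t=17: DEC q by 2): r unchanged
  event 6 (t=27: SET r = 49): r 33 -> 49
  event 7 (t=34: DEL q): r unchanged
  event 8 (t=39: SET p = 16): r unchanged
  event 9 (t=41: DEC r by 10): r 49 -> 39
  event 10 (t=45: DEC r by 14): r 39 -> 25
  event 11 (t=53: SET p = 47): r unchanged
  event 12 (t=58: SET r = -16): r 25 -> -16
Final: r = -16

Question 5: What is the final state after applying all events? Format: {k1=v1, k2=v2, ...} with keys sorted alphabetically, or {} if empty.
Answer: {p=47, r=-16}

Derivation:
  after event 1 (t=7: INC r by 6): {r=6}
  after event 2 (t=8: DEC p by 11): {p=-11, r=6}
  after event 3 (t=11: SET q = -18): {p=-11, q=-18, r=6}
  after event 4 (t=13: SET r = 33): {p=-11, q=-18, r=33}
  after event 5 (t=17: DEC q by 2): {p=-11, q=-20, r=33}
  after event 6 (t=27: SET r = 49): {p=-11, q=-20, r=49}
  after event 7 (t=34: DEL q): {p=-11, r=49}
  after event 8 (t=39: SET p = 16): {p=16, r=49}
  after event 9 (t=41: DEC r by 10): {p=16, r=39}
  after event 10 (t=45: DEC r by 14): {p=16, r=25}
  after event 11 (t=53: SET p = 47): {p=47, r=25}
  after event 12 (t=58: SET r = -16): {p=47, r=-16}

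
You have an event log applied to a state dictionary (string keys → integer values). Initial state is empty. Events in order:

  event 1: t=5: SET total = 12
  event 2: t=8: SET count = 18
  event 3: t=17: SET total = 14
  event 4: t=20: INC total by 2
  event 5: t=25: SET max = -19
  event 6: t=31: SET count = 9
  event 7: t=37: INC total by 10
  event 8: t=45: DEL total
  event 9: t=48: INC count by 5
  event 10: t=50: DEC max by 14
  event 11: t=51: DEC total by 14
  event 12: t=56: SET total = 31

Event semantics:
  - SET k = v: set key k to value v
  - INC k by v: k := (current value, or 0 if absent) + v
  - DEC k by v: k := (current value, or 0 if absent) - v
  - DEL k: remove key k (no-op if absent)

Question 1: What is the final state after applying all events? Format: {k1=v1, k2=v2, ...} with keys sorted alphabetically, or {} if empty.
  after event 1 (t=5: SET total = 12): {total=12}
  after event 2 (t=8: SET count = 18): {count=18, total=12}
  after event 3 (t=17: SET total = 14): {count=18, total=14}
  after event 4 (t=20: INC total by 2): {count=18, total=16}
  after event 5 (t=25: SET max = -19): {count=18, max=-19, total=16}
  after event 6 (t=31: SET count = 9): {count=9, max=-19, total=16}
  after event 7 (t=37: INC total by 10): {count=9, max=-19, total=26}
  after event 8 (t=45: DEL total): {count=9, max=-19}
  after event 9 (t=48: INC count by 5): {count=14, max=-19}
  after event 10 (t=50: DEC max by 14): {count=14, max=-33}
  after event 11 (t=51: DEC total by 14): {count=14, max=-33, total=-14}
  after event 12 (t=56: SET total = 31): {count=14, max=-33, total=31}

Answer: {count=14, max=-33, total=31}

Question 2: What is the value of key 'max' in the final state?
Answer: -33

Derivation:
Track key 'max' through all 12 events:
  event 1 (t=5: SET total = 12): max unchanged
  event 2 (t=8: SET count = 18): max unchanged
  event 3 (t=17: SET total = 14): max unchanged
  event 4 (t=20: INC total by 2): max unchanged
  event 5 (t=25: SET max = -19): max (absent) -> -19
  event 6 (t=31: SET count = 9): max unchanged
  event 7 (t=37: INC total by 10): max unchanged
  event 8 (t=45: DEL total): max unchanged
  event 9 (t=48: INC count by 5): max unchanged
  event 10 (t=50: DEC max by 14): max -19 -> -33
  event 11 (t=51: DEC total by 14): max unchanged
  event 12 (t=56: SET total = 31): max unchanged
Final: max = -33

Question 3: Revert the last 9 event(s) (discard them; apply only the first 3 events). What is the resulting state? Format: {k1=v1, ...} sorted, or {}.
Keep first 3 events (discard last 9):
  after event 1 (t=5: SET total = 12): {total=12}
  after event 2 (t=8: SET count = 18): {count=18, total=12}
  after event 3 (t=17: SET total = 14): {count=18, total=14}

Answer: {count=18, total=14}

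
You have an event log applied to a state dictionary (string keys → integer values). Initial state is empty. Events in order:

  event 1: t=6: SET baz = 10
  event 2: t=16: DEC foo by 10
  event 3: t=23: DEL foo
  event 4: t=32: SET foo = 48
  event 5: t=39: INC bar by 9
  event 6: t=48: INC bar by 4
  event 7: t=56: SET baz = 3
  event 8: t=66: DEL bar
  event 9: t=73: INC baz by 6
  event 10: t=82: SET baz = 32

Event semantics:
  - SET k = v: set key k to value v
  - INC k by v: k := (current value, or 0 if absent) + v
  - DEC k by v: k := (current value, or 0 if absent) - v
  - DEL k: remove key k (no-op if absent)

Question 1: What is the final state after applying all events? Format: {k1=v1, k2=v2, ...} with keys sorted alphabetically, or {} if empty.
  after event 1 (t=6: SET baz = 10): {baz=10}
  after event 2 (t=16: DEC foo by 10): {baz=10, foo=-10}
  after event 3 (t=23: DEL foo): {baz=10}
  after event 4 (t=32: SET foo = 48): {baz=10, foo=48}
  after event 5 (t=39: INC bar by 9): {bar=9, baz=10, foo=48}
  after event 6 (t=48: INC bar by 4): {bar=13, baz=10, foo=48}
  after event 7 (t=56: SET baz = 3): {bar=13, baz=3, foo=48}
  after event 8 (t=66: DEL bar): {baz=3, foo=48}
  after event 9 (t=73: INC baz by 6): {baz=9, foo=48}
  after event 10 (t=82: SET baz = 32): {baz=32, foo=48}

Answer: {baz=32, foo=48}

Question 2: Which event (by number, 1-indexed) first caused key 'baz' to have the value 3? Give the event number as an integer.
Answer: 7

Derivation:
Looking for first event where baz becomes 3:
  event 1: baz = 10
  event 2: baz = 10
  event 3: baz = 10
  event 4: baz = 10
  event 5: baz = 10
  event 6: baz = 10
  event 7: baz 10 -> 3  <-- first match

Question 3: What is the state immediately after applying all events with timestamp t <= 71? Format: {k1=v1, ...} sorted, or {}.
Apply events with t <= 71 (8 events):
  after event 1 (t=6: SET baz = 10): {baz=10}
  after event 2 (t=16: DEC foo by 10): {baz=10, foo=-10}
  after event 3 (t=23: DEL foo): {baz=10}
  after event 4 (t=32: SET foo = 48): {baz=10, foo=48}
  after event 5 (t=39: INC bar by 9): {bar=9, baz=10, foo=48}
  after event 6 (t=48: INC bar by 4): {bar=13, baz=10, foo=48}
  after event 7 (t=56: SET baz = 3): {bar=13, baz=3, foo=48}
  after event 8 (t=66: DEL bar): {baz=3, foo=48}

Answer: {baz=3, foo=48}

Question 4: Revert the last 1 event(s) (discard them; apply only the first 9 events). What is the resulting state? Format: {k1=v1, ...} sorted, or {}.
Answer: {baz=9, foo=48}

Derivation:
Keep first 9 events (discard last 1):
  after event 1 (t=6: SET baz = 10): {baz=10}
  after event 2 (t=16: DEC foo by 10): {baz=10, foo=-10}
  after event 3 (t=23: DEL foo): {baz=10}
  after event 4 (t=32: SET foo = 48): {baz=10, foo=48}
  after event 5 (t=39: INC bar by 9): {bar=9, baz=10, foo=48}
  after event 6 (t=48: INC bar by 4): {bar=13, baz=10, foo=48}
  after event 7 (t=56: SET baz = 3): {bar=13, baz=3, foo=48}
  after event 8 (t=66: DEL bar): {baz=3, foo=48}
  after event 9 (t=73: INC baz by 6): {baz=9, foo=48}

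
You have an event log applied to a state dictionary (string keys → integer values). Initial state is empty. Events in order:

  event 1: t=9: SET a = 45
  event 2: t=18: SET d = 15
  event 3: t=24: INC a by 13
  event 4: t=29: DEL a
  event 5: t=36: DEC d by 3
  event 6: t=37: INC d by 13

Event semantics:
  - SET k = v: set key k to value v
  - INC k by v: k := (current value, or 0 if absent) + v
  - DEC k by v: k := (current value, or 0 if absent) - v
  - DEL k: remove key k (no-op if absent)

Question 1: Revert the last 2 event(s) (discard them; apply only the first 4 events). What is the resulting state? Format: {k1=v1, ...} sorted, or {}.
Keep first 4 events (discard last 2):
  after event 1 (t=9: SET a = 45): {a=45}
  after event 2 (t=18: SET d = 15): {a=45, d=15}
  after event 3 (t=24: INC a by 13): {a=58, d=15}
  after event 4 (t=29: DEL a): {d=15}

Answer: {d=15}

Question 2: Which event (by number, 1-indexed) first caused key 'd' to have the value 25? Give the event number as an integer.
Answer: 6

Derivation:
Looking for first event where d becomes 25:
  event 2: d = 15
  event 3: d = 15
  event 4: d = 15
  event 5: d = 12
  event 6: d 12 -> 25  <-- first match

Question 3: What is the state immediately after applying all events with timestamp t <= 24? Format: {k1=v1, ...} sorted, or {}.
Apply events with t <= 24 (3 events):
  after event 1 (t=9: SET a = 45): {a=45}
  after event 2 (t=18: SET d = 15): {a=45, d=15}
  after event 3 (t=24: INC a by 13): {a=58, d=15}

Answer: {a=58, d=15}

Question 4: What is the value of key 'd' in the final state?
Track key 'd' through all 6 events:
  event 1 (t=9: SET a = 45): d unchanged
  event 2 (t=18: SET d = 15): d (absent) -> 15
  event 3 (t=24: INC a by 13): d unchanged
  event 4 (t=29: DEL a): d unchanged
  event 5 (t=36: DEC d by 3): d 15 -> 12
  event 6 (t=37: INC d by 13): d 12 -> 25
Final: d = 25

Answer: 25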